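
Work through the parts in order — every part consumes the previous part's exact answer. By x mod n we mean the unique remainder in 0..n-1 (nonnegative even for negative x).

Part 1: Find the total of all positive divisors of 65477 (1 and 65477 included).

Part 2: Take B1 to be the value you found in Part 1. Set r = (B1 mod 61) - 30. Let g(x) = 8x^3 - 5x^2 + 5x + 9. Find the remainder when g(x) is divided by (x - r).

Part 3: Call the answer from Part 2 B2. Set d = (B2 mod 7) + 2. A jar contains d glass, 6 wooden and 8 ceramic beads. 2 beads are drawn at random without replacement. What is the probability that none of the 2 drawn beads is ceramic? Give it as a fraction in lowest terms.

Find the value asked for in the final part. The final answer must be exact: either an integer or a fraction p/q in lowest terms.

Part 1: 65477 = 41 * 1597; sigma = (1 + 41) * (1 + 1597) = 42 * 1598 = 67116; answer 67116
Part 2: B1 = 67116; r = -14; remainder = value at the root: 8*(-14)^3 - 5*(-14)^2 + 5*(-14)^1 + 9 = (-21952) + (-980) + (-70) + (9) = -22993; answer -22993
Part 3: B2 = -22993; d = 4; total draws C(18,2) = 153; favorable C(10,2) = 45; P = 5/17; answer 5/17

5/17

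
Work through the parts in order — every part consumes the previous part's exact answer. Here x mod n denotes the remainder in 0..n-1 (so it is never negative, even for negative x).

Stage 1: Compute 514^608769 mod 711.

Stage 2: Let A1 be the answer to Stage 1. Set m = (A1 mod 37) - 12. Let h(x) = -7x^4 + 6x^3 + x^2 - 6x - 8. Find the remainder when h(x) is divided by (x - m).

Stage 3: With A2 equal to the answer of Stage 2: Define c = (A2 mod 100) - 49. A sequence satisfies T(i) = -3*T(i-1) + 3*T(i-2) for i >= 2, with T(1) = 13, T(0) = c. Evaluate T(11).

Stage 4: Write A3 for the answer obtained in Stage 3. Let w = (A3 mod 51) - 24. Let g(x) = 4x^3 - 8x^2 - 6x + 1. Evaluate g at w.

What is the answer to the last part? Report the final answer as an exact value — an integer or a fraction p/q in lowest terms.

2215

Stage 1: squarings mod 711: 514^1=514, 514^2=415, 514^4=163, 514^8=262, 514^16=388, 514^32=523, 514^64=505, 514^128=487, 514^256=406, 514^512=595, 514^1024=658, 514^2048=676, 514^4096=514, 514^8192=415, 514^16384=163, 514^32768=262, 514^65536=388, 514^131072=523, 514^262144=505, 514^524288=487; 514^608769 = 514^1 * 514^512 * 514^2048 * 514^16384 * 514^65536 * 514^524288 = 334 (mod 711); answer 334
Stage 2: A1 = 334; m = -11; remainder = value at the root: -7*(-11)^4 + 6*(-11)^3 + 1*(-11)^2 - 6*(-11)^1 - 8 = (-102487) + (-7986) + (121) + (66) + (-8) = -110294; answer -110294
Stage 3: A2 = -110294; c = -43; T(2) = -3*(13) + 3*(-43) = -168; iterating: T(2)=-168, T(3)=543, T(4)=-2133, T(5)=8028, T(6)=-30483, T(7)=115533, T(8)=-438048, T(9)=1660743, T(10)=-6296373, T(11)=23871348; answer 23871348
Stage 4: A3 = 23871348; w = 9; 4*(9)^3 - 8*(9)^2 - 6*(9)^1 + 1 = (2916) + (-648) + (-54) + (1) = 2215; answer 2215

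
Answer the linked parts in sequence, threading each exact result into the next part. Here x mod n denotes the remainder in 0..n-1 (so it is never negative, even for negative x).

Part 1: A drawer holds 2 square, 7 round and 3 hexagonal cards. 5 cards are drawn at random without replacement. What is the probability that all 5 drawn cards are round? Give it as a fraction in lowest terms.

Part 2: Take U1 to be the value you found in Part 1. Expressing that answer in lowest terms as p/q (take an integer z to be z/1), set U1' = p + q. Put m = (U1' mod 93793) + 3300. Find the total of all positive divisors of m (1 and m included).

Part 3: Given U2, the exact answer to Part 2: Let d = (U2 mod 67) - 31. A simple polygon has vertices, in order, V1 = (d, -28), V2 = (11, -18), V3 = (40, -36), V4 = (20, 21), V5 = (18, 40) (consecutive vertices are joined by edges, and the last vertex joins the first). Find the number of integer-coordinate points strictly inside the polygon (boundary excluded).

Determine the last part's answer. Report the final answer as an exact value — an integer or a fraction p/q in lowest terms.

1342

Part 1: total draws C(12,5) = 792; favorable C(7,5) = 21; P = 7/264; answer 7/264
Part 2: U1 = 7/264; threaded value p + q = 271; m = 3571; 3571 is prime, so its only divisors are 1 and 3571; sigma = 1 + 3571 = 3572; answer 3572
Part 3: U2 = 3572; d = -10; cross terms: (-10*-18 - 11*-28)=488, (11*-36 - 40*-18)=324, (40*21 - 20*-36)=1560, (20*40 - 18*21)=422, (18*-28 - -10*40)=-104; twice the area = |2690| = 2690; area = 1345; boundary points = 1 + 1 + 1 + 1 + 4 = 8; strictly interior points = area - boundary/2 + 1 = 1342; answer 1342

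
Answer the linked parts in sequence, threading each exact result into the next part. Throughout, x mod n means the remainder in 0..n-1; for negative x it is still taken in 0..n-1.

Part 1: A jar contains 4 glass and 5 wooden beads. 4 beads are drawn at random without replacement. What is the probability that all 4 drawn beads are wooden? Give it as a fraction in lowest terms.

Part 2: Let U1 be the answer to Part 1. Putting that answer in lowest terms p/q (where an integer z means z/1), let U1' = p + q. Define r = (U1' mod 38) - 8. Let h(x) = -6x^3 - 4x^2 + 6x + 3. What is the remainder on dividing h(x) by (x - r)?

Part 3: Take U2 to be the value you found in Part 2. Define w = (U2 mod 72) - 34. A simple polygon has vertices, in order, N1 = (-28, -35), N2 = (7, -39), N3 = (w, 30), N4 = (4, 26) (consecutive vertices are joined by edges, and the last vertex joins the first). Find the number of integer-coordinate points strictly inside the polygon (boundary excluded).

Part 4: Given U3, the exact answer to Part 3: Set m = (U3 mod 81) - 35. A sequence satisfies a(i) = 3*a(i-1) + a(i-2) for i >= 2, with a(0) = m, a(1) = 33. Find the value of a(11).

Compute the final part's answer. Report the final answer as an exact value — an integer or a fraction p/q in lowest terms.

4668873

Part 1: total draws C(9,4) = 126; favorable C(5,4) = 5; P = 5/126; answer 5/126
Part 2: U1 = 5/126; threaded value p + q = 131; r = 9; remainder = value at the root: -6*(9)^3 - 4*(9)^2 + 6*(9)^1 + 3 = (-4374) + (-324) + (54) + (3) = -4641; answer -4641
Part 3: U2 = -4641; w = 5; cross terms: (-28*-39 - 7*-35)=1337, (7*30 - 5*-39)=405, (5*26 - 4*30)=10, (4*-35 - -28*26)=588; twice the area = |2340| = 2340; area = 1170; boundary points = 1 + 1 + 1 + 1 = 4; strictly interior points = area - boundary/2 + 1 = 1169; answer 1169
Part 4: U3 = 1169; m = 0; a(2) = 3*(33) + 1*(0) = 99; iterating: a(2)=99, a(3)=330, a(4)=1089, a(5)=3597, a(6)=11880, a(7)=39237, a(8)=129591, a(9)=428010, a(10)=1413621, a(11)=4668873; answer 4668873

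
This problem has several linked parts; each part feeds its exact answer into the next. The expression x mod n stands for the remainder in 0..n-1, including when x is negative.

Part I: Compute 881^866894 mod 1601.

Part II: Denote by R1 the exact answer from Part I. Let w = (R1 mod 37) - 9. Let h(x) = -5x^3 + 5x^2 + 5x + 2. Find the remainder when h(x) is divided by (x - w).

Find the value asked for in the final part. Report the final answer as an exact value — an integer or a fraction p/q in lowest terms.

Part I: squarings mod 1601: 881^1=881, 881^2=1277, 881^4=911, 881^8=603, 881^16=182, 881^32=1104, 881^64=455, 881^128=496, 881^256=1063, 881^512=1264, 881^1024=1499, 881^2048=798, 881^4096=1207, 881^8192=1540, 881^16384=519, 881^32768=393, 881^65536=753, 881^131072=255, 881^262144=985, 881^524288=19; 881^866894 = 881^2 * 881^4 * 881^8 * 881^64 * 881^512 * 881^2048 * 881^4096 * 881^8192 * 881^65536 * 881^262144 * 881^524288 = 1076 (mod 1601); answer 1076
Part II: R1 = 1076; w = -6; remainder = value at the root: -5*(-6)^3 + 5*(-6)^2 + 5*(-6)^1 + 2 = (1080) + (180) + (-30) + (2) = 1232; answer 1232

1232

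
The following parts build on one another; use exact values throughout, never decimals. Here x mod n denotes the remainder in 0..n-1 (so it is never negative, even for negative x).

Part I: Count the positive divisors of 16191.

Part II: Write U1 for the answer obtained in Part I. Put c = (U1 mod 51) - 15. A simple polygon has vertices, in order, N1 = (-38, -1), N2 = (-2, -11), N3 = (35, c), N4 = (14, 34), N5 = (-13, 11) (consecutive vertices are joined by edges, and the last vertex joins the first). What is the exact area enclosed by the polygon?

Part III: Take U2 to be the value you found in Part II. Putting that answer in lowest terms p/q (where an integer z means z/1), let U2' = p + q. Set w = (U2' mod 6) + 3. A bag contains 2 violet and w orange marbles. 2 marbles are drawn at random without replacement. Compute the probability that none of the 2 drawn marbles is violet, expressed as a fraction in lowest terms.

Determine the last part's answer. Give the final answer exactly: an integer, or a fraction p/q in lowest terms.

Part I: 16191 = 3^2 * 7 * 257; number of divisors = (2+1) * (1+1) * (1+1) = 12; answer 12
Part II: U1 = 12; c = -3; cross terms: (-38*-11 - -2*-1)=416, (-2*-3 - 35*-11)=391, (35*34 - 14*-3)=1232, (14*11 - -13*34)=596, (-13*-1 - -38*11)=431; twice the area = |3066| = 3066; area = 1533; answer 1533
Part III: U2 = 1533; threaded value p + q = 1534; w = 7; total draws C(9,2) = 36; favorable C(7,2) = 21; P = 7/12; answer 7/12

7/12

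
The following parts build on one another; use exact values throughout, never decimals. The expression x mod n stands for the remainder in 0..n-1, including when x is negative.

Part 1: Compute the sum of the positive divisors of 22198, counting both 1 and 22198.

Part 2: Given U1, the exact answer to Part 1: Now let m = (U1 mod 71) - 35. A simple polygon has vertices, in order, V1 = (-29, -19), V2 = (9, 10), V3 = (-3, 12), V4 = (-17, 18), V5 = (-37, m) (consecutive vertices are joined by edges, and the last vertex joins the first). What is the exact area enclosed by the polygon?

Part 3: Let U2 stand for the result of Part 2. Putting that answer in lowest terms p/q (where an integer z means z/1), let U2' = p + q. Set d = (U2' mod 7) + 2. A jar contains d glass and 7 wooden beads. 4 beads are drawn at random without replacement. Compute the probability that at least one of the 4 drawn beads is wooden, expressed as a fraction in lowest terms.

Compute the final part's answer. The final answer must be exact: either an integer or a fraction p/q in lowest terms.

37/39

Part 1: 22198 = 2 * 11 * 1009; sigma = (1 + 2) * (1 + 11) * (1 + 1009) = 3 * 12 * 1010 = 36360; answer 36360
Part 2: U1 = 36360; m = -27; cross terms: (-29*10 - 9*-19)=-119, (9*12 - -3*10)=138, (-3*18 - -17*12)=150, (-17*-27 - -37*18)=1125, (-37*-19 - -29*-27)=-80; twice the area = |1214| = 1214; area = 607; answer 607
Part 3: U2 = 607; threaded value p + q = 608; d = 8; total draws C(15,4) = 1365; complement C(8,4) = 70; favorable 1365 - 70 = 1295; P = 37/39; answer 37/39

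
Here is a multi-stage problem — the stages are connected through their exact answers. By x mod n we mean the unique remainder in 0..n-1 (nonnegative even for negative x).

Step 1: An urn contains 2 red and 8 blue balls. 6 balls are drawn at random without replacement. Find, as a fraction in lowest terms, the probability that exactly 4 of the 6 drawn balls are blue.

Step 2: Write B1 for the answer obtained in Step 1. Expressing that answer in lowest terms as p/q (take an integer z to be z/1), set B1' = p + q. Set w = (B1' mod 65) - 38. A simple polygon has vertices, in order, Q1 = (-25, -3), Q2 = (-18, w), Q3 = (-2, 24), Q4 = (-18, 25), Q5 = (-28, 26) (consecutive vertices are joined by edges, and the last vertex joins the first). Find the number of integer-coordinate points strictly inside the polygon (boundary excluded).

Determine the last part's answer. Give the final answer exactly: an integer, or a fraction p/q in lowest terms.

820

Step 1: total draws C(10,6) = 210; favorable C(8,4)*C(2,2) = 70; P = 1/3; answer 1/3
Step 2: B1 = 1/3; threaded value p + q = 4; w = -34; cross terms: (-25*-34 - -18*-3)=796, (-18*24 - -2*-34)=-500, (-2*25 - -18*24)=382, (-18*26 - -28*25)=232, (-28*-3 - -25*26)=734; twice the area = |1644| = 1644; area = 822; boundary points = 1 + 2 + 1 + 1 + 1 = 6; strictly interior points = area - boundary/2 + 1 = 820; answer 820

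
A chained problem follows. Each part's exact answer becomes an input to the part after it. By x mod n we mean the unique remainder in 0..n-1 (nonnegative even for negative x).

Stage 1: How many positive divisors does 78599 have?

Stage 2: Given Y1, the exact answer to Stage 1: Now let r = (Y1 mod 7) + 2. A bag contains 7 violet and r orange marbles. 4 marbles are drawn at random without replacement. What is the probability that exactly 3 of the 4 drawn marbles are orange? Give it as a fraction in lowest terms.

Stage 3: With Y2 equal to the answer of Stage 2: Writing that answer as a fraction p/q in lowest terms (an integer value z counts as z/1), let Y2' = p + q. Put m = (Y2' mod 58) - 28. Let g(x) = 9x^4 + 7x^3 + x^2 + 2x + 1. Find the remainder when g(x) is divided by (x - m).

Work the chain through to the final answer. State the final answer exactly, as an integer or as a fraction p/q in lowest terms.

Stage 1: 78599 = 53 * 1483; number of divisors = (1+1) * (1+1) = 4; answer 4
Stage 2: Y1 = 4; r = 6; total draws C(13,4) = 715; favorable C(6,3)*C(7,1) = 140; P = 28/143; answer 28/143
Stage 3: Y2 = 28/143; threaded value p + q = 171; m = 27; remainder = value at the root: 9*(27)^4 + 7*(27)^3 + 1*(27)^2 + 2*(27)^1 + 1 = (4782969) + (137781) + (729) + (54) + (1) = 4921534; answer 4921534

4921534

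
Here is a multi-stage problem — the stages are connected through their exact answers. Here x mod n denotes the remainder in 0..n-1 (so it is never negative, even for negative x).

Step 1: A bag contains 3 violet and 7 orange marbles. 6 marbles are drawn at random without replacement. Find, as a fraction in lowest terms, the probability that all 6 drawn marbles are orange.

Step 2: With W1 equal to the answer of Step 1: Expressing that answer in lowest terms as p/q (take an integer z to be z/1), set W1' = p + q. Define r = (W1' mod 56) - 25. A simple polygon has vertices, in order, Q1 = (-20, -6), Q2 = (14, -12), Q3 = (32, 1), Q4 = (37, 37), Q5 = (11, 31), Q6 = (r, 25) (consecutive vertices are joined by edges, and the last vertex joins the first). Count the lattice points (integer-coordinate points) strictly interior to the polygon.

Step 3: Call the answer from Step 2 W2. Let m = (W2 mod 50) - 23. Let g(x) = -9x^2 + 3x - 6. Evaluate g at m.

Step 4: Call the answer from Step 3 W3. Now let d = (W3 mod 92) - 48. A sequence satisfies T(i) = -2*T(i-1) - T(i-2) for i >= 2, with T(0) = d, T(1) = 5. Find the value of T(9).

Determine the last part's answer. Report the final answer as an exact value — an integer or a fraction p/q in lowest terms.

141

Step 1: total draws C(10,6) = 210; favorable C(7,6) = 7; P = 1/30; answer 1/30
Step 2: W1 = 1/30; threaded value p + q = 31; r = 6; cross terms: (-20*-12 - 14*-6)=324, (14*1 - 32*-12)=398, (32*37 - 37*1)=1147, (37*31 - 11*37)=740, (11*25 - 6*31)=89, (6*-6 - -20*25)=464; twice the area = |3162| = 3162; area = 1581; boundary points = 2 + 1 + 1 + 2 + 1 + 1 = 8; strictly interior points = area - boundary/2 + 1 = 1578; answer 1578
Step 3: W2 = 1578; m = 5; -9*(5)^2 + 3*(5)^1 - 6 = (-225) + (15) + (-6) = -216; answer -216
Step 4: W3 = -216; d = 12; T(2) = -2*(5) - 1*(12) = -22; iterating: T(2)=-22, T(3)=39, T(4)=-56, T(5)=73, T(6)=-90, T(7)=107, T(8)=-124, T(9)=141; answer 141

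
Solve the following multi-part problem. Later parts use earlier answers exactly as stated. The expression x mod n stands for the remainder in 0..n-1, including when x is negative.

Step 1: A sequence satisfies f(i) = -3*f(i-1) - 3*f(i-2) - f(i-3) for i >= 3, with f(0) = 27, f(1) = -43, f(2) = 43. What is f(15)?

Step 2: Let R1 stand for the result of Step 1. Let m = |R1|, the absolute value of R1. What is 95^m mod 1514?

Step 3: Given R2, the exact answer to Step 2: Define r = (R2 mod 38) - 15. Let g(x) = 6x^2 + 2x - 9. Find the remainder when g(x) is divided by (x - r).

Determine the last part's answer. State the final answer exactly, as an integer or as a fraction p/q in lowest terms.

Step 1: f(3) = -3*(43) - 3*(-43) - 1*(27) = -27; iterating: f(3)=-27, f(4)=-5, f(5)=53, f(6)=-117, f(7)=197, f(8)=-293, f(9)=405, f(10)=-533, f(11)=677, f(12)=-837, f(13)=1013, f(14)=-1205, f(15)=1413; answer 1413
Step 2: R1 = 1413; m = 1413; squarings mod 1514: 95^1=95, 95^2=1455, 95^4=453, 95^8=819, 95^16=59, 95^32=453, 95^64=819, 95^128=59, 95^256=453, 95^512=819, 95^1024=59; 95^1413 = 95^1 * 95^4 * 95^128 * 95^256 * 95^1024 = 1259 (mod 1514); answer 1259
Step 3: R2 = 1259; r = -10; remainder = value at the root: 6*(-10)^2 + 2*(-10)^1 - 9 = (600) + (-20) + (-9) = 571; answer 571

571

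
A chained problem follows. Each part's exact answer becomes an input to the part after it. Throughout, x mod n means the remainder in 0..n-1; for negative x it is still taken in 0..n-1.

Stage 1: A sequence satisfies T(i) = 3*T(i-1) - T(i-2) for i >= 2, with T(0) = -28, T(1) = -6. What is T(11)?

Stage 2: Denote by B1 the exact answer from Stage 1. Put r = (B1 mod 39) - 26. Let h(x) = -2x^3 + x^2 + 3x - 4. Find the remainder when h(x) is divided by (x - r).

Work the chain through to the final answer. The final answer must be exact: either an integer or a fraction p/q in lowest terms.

16336

Stage 1: T(2) = 3*(-6) - 1*(-28) = 10; iterating: T(2)=10, T(3)=36, T(4)=98, T(5)=258, T(6)=676, T(7)=1770, T(8)=4634, T(9)=12132, T(10)=31762, T(11)=83154; answer 83154
Stage 2: B1 = 83154; r = -20; remainder = value at the root: -2*(-20)^3 + 1*(-20)^2 + 3*(-20)^1 - 4 = (16000) + (400) + (-60) + (-4) = 16336; answer 16336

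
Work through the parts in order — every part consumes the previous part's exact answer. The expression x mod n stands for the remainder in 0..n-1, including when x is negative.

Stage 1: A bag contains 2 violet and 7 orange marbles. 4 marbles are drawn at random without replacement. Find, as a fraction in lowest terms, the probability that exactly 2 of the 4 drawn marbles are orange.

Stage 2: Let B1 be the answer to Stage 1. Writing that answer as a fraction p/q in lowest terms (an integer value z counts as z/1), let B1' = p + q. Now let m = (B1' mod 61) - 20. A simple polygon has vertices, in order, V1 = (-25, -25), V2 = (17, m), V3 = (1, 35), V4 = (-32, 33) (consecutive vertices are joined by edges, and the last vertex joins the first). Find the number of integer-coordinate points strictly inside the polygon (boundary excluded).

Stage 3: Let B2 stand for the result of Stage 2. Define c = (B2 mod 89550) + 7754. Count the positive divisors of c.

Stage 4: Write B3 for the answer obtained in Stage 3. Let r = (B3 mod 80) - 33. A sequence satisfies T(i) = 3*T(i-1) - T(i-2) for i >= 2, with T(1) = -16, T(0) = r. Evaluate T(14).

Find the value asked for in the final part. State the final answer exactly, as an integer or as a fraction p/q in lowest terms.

Stage 1: total draws C(9,4) = 126; favorable C(7,2)*C(2,2) = 21; P = 1/6; answer 1/6
Stage 2: B1 = 1/6; threaded value p + q = 7; m = -13; cross terms: (-25*-13 - 17*-25)=750, (17*35 - 1*-13)=608, (1*33 - -32*35)=1153, (-32*-25 - -25*33)=1625; twice the area = |4136| = 4136; area = 2068; boundary points = 6 + 16 + 1 + 1 = 24; strictly interior points = area - boundary/2 + 1 = 2057; answer 2057
Stage 3: B2 = 2057; c = 9811; 9811 is prime, so its only divisors are 1 and 9811; count = 2; answer 2
Stage 4: B3 = 2; r = -31; T(2) = 3*(-16) - 1*(-31) = -17; iterating: T(2)=-17, T(3)=-35, T(4)=-88, T(5)=-229, T(6)=-599, T(7)=-1568, T(8)=-4105, T(9)=-10747, T(10)=-28136, T(11)=-73661, T(12)=-192847, T(13)=-504880, T(14)=-1321793; answer -1321793

-1321793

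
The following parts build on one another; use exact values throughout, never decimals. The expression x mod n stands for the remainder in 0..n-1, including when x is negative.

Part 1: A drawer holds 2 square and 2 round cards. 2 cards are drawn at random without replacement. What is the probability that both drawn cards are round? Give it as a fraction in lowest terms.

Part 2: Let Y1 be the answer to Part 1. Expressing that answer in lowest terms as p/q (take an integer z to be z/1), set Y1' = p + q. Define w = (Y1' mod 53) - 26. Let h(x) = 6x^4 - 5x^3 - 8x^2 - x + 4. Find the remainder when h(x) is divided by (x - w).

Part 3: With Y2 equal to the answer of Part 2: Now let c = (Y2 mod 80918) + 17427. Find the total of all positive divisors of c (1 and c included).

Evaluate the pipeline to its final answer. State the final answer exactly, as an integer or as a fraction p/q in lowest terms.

30400

Part 1: total draws C(4,2) = 6; favorable C(2,2) = 1; P = 1/6; answer 1/6
Part 2: Y1 = 1/6; threaded value p + q = 7; w = -19; remainder = value at the root: 6*(-19)^4 - 5*(-19)^3 - 8*(-19)^2 - 1*(-19)^1 + 4 = (781926) + (34295) + (-2888) + (19) + (4) = 813356; answer 813356
Part 3: Y2 = 813356; c = 21603; 21603 = 3 * 19 * 379; sigma = (1 + 3) * (1 + 19) * (1 + 379) = 4 * 20 * 380 = 30400; answer 30400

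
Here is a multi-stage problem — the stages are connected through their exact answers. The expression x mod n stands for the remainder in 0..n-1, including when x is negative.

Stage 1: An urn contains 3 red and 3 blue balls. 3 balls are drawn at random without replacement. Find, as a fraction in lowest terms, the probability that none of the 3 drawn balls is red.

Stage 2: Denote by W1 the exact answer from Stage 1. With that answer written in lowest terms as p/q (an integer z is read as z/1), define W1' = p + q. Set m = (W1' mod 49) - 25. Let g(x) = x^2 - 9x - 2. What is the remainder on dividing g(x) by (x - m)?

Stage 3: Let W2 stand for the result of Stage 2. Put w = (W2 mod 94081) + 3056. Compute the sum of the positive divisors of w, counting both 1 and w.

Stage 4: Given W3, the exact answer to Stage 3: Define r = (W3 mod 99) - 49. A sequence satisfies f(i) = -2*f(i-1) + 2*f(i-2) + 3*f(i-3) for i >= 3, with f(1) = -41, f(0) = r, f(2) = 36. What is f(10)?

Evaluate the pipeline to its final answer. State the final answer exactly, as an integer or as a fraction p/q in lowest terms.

89369

Stage 1: total draws C(6,3) = 20; favorable C(3,3) = 1; P = 1/20; answer 1/20
Stage 2: W1 = 1/20; threaded value p + q = 21; m = -4; remainder = value at the root: 1*(-4)^2 - 9*(-4)^1 - 2 = (16) + (36) + (-2) = 50; answer 50
Stage 3: W2 = 50; w = 3106; 3106 = 2 * 1553; sigma = (1 + 2) * (1 + 1553) = 3 * 1554 = 4662; answer 4662
Stage 4: W3 = 4662; r = -40; f(3) = -2*(36) + 2*(-41) + 3*(-40) = -274; iterating: f(3)=-274, f(4)=497, f(5)=-1434, f(6)=3040, f(7)=-7457, f(8)=16692, f(9)=-39178, f(10)=89369; answer 89369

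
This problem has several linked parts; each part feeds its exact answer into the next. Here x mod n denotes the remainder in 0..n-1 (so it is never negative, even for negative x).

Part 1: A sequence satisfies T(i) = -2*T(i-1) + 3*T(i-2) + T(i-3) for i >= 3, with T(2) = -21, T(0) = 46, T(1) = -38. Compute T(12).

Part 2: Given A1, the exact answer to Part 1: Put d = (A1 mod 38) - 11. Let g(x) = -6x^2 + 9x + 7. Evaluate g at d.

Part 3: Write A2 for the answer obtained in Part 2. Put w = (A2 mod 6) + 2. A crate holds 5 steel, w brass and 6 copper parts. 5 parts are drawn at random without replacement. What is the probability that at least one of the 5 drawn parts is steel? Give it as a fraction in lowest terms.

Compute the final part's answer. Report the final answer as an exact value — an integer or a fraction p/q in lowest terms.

Part 1: T(3) = -2*(-21) + 3*(-38) + 1*(46) = -26; iterating: T(3)=-26, T(4)=-49, T(5)=-1, T(6)=-171, T(7)=290, T(8)=-1094, T(9)=2887, T(10)=-8766, T(11)=25099, T(12)=-73609; answer -73609
Part 2: A1 = -73609; d = 24; -6*(24)^2 + 9*(24)^1 + 7 = (-3456) + (216) + (7) = -3233; answer -3233
Part 3: A2 = -3233; w = 3; total draws C(14,5) = 2002; complement C(9,5) = 126; favorable 2002 - 126 = 1876; P = 134/143; answer 134/143

134/143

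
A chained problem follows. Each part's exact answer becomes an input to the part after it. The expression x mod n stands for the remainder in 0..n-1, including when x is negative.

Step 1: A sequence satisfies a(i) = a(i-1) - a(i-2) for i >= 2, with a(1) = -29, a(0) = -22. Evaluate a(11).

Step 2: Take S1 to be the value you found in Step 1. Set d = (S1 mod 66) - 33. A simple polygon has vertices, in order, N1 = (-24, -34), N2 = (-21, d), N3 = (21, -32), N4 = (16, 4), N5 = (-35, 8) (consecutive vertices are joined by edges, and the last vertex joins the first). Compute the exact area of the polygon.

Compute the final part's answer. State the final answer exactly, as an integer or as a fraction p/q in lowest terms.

Step 1: a(2) = 1*(-29) - 1*(-22) = -7; iterating: a(2)=-7, a(3)=22, a(4)=29, a(5)=7, a(6)=-22, a(7)=-29, a(8)=-7, a(9)=22, a(10)=29, a(11)=7; answer 7
Step 2: S1 = 7; d = -26; cross terms: (-24*-26 - -21*-34)=-90, (-21*-32 - 21*-26)=1218, (21*4 - 16*-32)=596, (16*8 - -35*4)=268, (-35*-34 - -24*8)=1382; twice the area = |3374| = 3374; area = 1687; answer 1687

1687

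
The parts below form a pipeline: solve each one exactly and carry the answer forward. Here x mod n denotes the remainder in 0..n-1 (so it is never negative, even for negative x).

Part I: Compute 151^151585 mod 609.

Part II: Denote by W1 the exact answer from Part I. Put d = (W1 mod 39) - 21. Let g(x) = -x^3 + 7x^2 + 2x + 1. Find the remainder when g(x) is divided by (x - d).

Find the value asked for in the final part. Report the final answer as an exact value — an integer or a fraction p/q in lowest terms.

Part I: squarings mod 609: 151^1=151, 151^2=268, 151^4=571, 151^8=226, 151^16=529, 151^32=310, 151^64=487, 151^128=268, 151^256=571, 151^512=226, 151^1024=529, 151^2048=310, 151^4096=487, 151^8192=268, 151^16384=571, 151^32768=226, 151^65536=529, 151^131072=310; 151^151585 = 151^1 * 151^32 * 151^4096 * 151^16384 * 151^131072 = 550 (mod 609); answer 550
Part II: W1 = 550; d = -17; remainder = value at the root: -1*(-17)^3 + 7*(-17)^2 + 2*(-17)^1 + 1 = (4913) + (2023) + (-34) + (1) = 6903; answer 6903

6903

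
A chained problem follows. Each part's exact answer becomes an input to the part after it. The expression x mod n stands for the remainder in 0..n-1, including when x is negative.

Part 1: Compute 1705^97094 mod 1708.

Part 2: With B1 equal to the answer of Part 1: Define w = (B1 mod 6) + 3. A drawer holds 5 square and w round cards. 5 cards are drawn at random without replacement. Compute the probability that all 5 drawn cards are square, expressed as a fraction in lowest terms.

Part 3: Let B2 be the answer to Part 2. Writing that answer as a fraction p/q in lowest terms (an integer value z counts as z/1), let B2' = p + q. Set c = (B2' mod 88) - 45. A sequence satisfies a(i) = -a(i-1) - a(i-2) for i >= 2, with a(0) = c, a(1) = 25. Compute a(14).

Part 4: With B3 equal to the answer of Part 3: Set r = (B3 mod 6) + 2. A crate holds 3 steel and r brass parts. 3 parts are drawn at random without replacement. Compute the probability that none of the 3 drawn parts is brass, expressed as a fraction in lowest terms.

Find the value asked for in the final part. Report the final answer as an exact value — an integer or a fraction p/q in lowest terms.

1/10

Part 1: squarings mod 1708: 1705^1=1705, 1705^2=9, 1705^4=81, 1705^8=1437, 1705^16=1705, 1705^32=9, 1705^64=81, 1705^128=1437, 1705^256=1705, 1705^512=9, 1705^1024=81, 1705^2048=1437, 1705^4096=1705, 1705^8192=9, 1705^16384=81, 1705^32768=1437, 1705^65536=1705; 1705^97094 = 1705^2 * 1705^4 * 1705^64 * 1705^256 * 1705^512 * 1705^2048 * 1705^4096 * 1705^8192 * 1705^16384 * 1705^65536 = 569 (mod 1708); answer 569
Part 2: B1 = 569; w = 8; total draws C(13,5) = 1287; favorable C(5,5) = 1; P = 1/1287; answer 1/1287
Part 3: B2 = 1/1287; threaded value p + q = 1288; c = 11; a(2) = -1*(25) - 1*(11) = -36; iterating: a(2)=-36, a(3)=11, a(4)=25, a(5)=-36, a(6)=11, a(7)=25, a(8)=-36, a(9)=11, a(10)=25, a(11)=-36, a(12)=11, a(13)=25, a(14)=-36; answer -36
Part 4: B3 = -36; r = 2; total draws C(5,3) = 10; favorable C(3,3) = 1; P = 1/10; answer 1/10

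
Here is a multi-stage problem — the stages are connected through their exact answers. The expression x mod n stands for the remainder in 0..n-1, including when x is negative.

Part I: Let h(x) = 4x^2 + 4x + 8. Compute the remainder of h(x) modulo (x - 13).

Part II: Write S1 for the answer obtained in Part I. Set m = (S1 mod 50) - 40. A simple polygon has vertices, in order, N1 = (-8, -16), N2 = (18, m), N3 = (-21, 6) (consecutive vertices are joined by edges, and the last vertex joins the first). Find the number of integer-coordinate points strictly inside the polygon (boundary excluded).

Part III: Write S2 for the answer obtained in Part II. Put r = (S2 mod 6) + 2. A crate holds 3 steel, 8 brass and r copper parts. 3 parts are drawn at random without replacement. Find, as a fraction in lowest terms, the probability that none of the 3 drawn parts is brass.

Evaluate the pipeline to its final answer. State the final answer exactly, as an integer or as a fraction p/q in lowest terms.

Part I: remainder = value at the root: 4*(13)^2 + 4*(13)^1 + 8 = (676) + (52) + (8) = 736; answer 736
Part II: S1 = 736; m = -4; cross terms: (-8*-4 - 18*-16)=320, (18*6 - -21*-4)=24, (-21*-16 - -8*6)=384; twice the area = |728| = 728; area = 364; boundary points = 2 + 1 + 1 = 4; strictly interior points = area - boundary/2 + 1 = 363; answer 363
Part III: S2 = 363; r = 5; total draws C(16,3) = 560; favorable C(8,3) = 56; P = 1/10; answer 1/10

1/10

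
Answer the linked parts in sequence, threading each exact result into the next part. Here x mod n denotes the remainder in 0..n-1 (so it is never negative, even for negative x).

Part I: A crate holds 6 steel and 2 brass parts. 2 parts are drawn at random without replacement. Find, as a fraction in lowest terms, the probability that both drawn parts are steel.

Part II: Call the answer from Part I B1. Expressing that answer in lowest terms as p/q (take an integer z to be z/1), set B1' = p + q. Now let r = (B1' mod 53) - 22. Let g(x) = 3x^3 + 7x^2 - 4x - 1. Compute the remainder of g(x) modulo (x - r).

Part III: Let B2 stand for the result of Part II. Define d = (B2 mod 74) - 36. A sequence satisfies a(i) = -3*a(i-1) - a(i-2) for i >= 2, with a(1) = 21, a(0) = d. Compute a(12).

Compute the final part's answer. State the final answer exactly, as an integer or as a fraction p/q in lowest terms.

-353843

Part I: total draws C(8,2) = 28; favorable C(6,2) = 15; P = 15/28; answer 15/28
Part II: B1 = 15/28; threaded value p + q = 43; r = 21; remainder = value at the root: 3*(21)^3 + 7*(21)^2 - 4*(21)^1 - 1 = (27783) + (3087) + (-84) + (-1) = 30785; answer 30785
Part III: B2 = 30785; d = -35; a(2) = -3*(21) - 1*(-35) = -28; iterating: a(2)=-28, a(3)=63, a(4)=-161, a(5)=420, a(6)=-1099, a(7)=2877, a(8)=-7532, a(9)=19719, a(10)=-51625, a(11)=135156, a(12)=-353843; answer -353843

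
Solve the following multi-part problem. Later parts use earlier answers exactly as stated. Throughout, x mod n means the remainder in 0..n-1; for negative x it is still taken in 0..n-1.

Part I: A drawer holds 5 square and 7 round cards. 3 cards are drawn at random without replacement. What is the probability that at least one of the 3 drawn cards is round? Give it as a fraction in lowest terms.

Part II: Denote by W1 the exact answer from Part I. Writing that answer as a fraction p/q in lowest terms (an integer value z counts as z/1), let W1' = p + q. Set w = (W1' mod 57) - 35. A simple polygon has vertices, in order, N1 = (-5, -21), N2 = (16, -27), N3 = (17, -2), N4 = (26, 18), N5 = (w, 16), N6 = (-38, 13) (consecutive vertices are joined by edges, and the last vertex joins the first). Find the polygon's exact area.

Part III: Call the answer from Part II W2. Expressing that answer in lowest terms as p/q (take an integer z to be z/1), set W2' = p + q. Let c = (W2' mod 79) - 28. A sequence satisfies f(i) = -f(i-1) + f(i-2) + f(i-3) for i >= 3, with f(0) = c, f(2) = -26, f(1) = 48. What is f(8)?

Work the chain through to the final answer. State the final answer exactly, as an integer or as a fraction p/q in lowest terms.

Part I: total draws C(12,3) = 220; complement C(5,3) = 10; favorable 220 - 10 = 210; P = 21/22; answer 21/22
Part II: W1 = 21/22; threaded value p + q = 43; w = 8; cross terms: (-5*-27 - 16*-21)=471, (16*-2 - 17*-27)=427, (17*18 - 26*-2)=358, (26*16 - 8*18)=272, (8*13 - -38*16)=712, (-38*-21 - -5*13)=863; twice the area = |3103| = 3103; area = 3103/2; answer 3103/2
Part III: W2 = 3103/2; threaded value p + q = 3105; c = -4; f(3) = -1*(-26) + 1*(48) + 1*(-4) = 70; iterating: f(3)=70, f(4)=-48, f(5)=92, f(6)=-70, f(7)=114, f(8)=-92; answer -92

-92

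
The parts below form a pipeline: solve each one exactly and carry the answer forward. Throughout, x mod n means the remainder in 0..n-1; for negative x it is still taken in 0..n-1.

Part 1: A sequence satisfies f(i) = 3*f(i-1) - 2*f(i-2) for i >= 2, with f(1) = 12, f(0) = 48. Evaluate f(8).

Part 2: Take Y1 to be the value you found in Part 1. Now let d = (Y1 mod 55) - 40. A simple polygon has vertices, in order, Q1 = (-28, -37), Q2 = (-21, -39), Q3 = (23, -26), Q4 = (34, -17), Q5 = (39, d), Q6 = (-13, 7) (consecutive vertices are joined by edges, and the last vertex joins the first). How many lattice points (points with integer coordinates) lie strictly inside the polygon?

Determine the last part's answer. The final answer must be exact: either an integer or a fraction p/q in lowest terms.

Part 1: f(2) = 3*(12) - 2*(48) = -60; iterating: f(2)=-60, f(3)=-204, f(4)=-492, f(5)=-1068, f(6)=-2220, f(7)=-4524, f(8)=-9132; answer -9132
Part 2: Y1 = -9132; d = 13; cross terms: (-28*-39 - -21*-37)=315, (-21*-26 - 23*-39)=1443, (23*-17 - 34*-26)=493, (34*13 - 39*-17)=1105, (39*7 - -13*13)=442, (-13*-37 - -28*7)=677; twice the area = |4475| = 4475; area = 4475/2; boundary points = 1 + 1 + 1 + 5 + 2 + 1 = 11; strictly interior points = area - boundary/2 + 1 = 2233; answer 2233

2233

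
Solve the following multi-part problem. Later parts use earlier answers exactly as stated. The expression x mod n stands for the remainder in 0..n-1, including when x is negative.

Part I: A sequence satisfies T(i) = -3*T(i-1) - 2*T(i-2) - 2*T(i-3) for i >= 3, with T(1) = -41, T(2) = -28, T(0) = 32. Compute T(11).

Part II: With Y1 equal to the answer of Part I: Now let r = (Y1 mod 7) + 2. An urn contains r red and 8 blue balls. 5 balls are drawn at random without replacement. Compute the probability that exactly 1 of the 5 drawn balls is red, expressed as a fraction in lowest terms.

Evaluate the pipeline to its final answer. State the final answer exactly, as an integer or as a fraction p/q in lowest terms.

Part I: T(3) = -3*(-28) - 2*(-41) - 2*(32) = 102; iterating: T(3)=102, T(4)=-168, T(5)=356, T(6)=-936, T(7)=2432, T(8)=-6136, T(9)=15416, T(10)=-38840, T(11)=97960; answer 97960
Part II: Y1 = 97960; r = 4; total draws C(12,5) = 792; favorable C(4,1)*C(8,4) = 280; P = 35/99; answer 35/99

35/99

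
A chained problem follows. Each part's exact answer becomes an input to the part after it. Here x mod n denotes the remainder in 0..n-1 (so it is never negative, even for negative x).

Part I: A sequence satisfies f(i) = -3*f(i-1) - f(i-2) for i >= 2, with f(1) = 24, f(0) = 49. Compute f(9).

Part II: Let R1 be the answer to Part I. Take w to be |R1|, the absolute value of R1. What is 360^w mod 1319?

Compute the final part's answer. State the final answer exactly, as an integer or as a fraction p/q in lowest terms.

986

Part I: f(2) = -3*(24) - 1*(49) = -121; iterating: f(2)=-121, f(3)=339, f(4)=-896, f(5)=2349, f(6)=-6151, f(7)=16104, f(8)=-42161, f(9)=110379; answer 110379
Part II: R1 = 110379; w = 110379; squarings mod 1319: 360^1=360, 360^2=338, 360^4=810, 360^8=557, 360^16=284, 360^32=197, 360^64=558, 360^128=80, 360^256=1124, 360^512=1093, 360^1024=954, 360^2048=6, 360^4096=36, 360^8192=1296, 360^16384=529, 360^32768=213, 360^65536=523; 360^110379 = 360^1 * 360^2 * 360^8 * 360^32 * 360^256 * 360^512 * 360^1024 * 360^2048 * 360^8192 * 360^32768 * 360^65536 = 986 (mod 1319); answer 986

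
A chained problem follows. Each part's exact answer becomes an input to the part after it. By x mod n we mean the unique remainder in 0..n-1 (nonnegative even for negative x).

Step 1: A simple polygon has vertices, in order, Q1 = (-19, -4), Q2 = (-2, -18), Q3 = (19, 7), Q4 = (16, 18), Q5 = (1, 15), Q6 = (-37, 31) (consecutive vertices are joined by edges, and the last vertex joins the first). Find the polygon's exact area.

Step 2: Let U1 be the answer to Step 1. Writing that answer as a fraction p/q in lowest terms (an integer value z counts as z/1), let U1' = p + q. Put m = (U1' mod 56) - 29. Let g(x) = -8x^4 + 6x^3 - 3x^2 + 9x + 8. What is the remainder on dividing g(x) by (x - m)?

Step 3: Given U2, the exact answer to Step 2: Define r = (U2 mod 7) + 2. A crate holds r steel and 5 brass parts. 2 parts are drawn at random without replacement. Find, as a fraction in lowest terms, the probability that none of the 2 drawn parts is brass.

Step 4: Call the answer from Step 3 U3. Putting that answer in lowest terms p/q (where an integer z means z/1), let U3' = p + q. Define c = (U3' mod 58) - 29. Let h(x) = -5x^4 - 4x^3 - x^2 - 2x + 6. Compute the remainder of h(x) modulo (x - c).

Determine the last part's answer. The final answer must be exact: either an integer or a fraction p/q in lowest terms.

-239814

Step 1: cross terms: (-19*-18 - -2*-4)=334, (-2*7 - 19*-18)=328, (19*18 - 16*7)=230, (16*15 - 1*18)=222, (1*31 - -37*15)=586, (-37*-4 - -19*31)=737; twice the area = |2437| = 2437; area = 2437/2; answer 2437/2
Step 2: U1 = 2437/2; threaded value p + q = 2439; m = 2; remainder = value at the root: -8*(2)^4 + 6*(2)^3 - 3*(2)^2 + 9*(2)^1 + 8 = (-128) + (48) + (-12) + (18) + (8) = -66; answer -66
Step 3: U2 = -66; r = 6; total draws C(11,2) = 55; favorable C(6,2) = 15; P = 3/11; answer 3/11
Step 4: U3 = 3/11; threaded value p + q = 14; c = -15; remainder = value at the root: -5*(-15)^4 - 4*(-15)^3 - 1*(-15)^2 - 2*(-15)^1 + 6 = (-253125) + (13500) + (-225) + (30) + (6) = -239814; answer -239814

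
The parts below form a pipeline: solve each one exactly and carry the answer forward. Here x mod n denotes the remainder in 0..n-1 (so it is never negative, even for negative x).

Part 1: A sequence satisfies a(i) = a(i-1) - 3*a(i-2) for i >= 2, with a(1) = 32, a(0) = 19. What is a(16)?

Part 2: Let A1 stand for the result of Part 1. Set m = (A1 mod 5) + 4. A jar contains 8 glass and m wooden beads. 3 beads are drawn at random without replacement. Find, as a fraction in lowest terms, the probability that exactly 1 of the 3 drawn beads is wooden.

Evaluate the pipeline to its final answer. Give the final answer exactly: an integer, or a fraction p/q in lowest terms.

Part 1: a(2) = 1*(32) - 3*(19) = -25; iterating: a(2)=-25, a(3)=-121, a(4)=-46, a(5)=317, a(6)=455, a(7)=-496, a(8)=-1861, a(9)=-373, a(10)=5210, a(11)=6329, a(12)=-9301, a(13)=-28288, a(14)=-385, a(15)=84479, a(16)=85634; answer 85634
Part 2: A1 = 85634; m = 8; total draws C(16,3) = 560; favorable C(8,1)*C(8,2) = 224; P = 2/5; answer 2/5

2/5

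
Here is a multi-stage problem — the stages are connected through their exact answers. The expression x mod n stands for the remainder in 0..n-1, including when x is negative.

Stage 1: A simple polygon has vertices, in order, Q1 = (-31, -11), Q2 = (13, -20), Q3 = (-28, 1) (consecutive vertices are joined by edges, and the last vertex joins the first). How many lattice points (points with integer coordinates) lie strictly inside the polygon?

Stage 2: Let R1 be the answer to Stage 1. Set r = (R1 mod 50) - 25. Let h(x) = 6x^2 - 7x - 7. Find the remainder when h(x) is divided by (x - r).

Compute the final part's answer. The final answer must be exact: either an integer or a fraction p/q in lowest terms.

-8

Stage 1: cross terms: (-31*-20 - 13*-11)=763, (13*1 - -28*-20)=-547, (-28*-11 - -31*1)=339; twice the area = |555| = 555; area = 555/2; boundary points = 1 + 1 + 3 = 5; strictly interior points = area - boundary/2 + 1 = 276; answer 276
Stage 2: R1 = 276; r = 1; remainder = value at the root: 6*(1)^2 - 7*(1)^1 - 7 = (6) + (-7) + (-7) = -8; answer -8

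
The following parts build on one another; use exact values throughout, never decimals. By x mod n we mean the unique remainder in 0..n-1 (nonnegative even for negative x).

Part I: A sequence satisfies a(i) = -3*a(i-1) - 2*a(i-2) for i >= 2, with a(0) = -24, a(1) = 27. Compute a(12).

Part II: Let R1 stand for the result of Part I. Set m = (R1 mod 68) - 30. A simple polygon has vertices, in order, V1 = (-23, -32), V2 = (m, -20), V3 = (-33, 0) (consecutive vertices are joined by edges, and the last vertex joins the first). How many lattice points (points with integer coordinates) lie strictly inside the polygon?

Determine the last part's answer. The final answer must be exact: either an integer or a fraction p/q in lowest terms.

Part I: a(2) = -3*(27) - 2*(-24) = -33; iterating: a(2)=-33, a(3)=45, a(4)=-69, a(5)=117, a(6)=-213, a(7)=405, a(8)=-789, a(9)=1557, a(10)=-3093, a(11)=6165, a(12)=-12309; answer -12309
Part II: R1 = -12309; m = 37; cross terms: (-23*-20 - 37*-32)=1644, (37*0 - -33*-20)=-660, (-33*-32 - -23*0)=1056; twice the area = |2040| = 2040; area = 1020; boundary points = 12 + 10 + 2 = 24; strictly interior points = area - boundary/2 + 1 = 1009; answer 1009

1009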